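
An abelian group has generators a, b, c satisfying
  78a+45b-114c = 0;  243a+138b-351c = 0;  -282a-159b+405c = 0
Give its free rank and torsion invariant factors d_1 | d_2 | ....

rank_ℚ(R)=3; free=3−3=0
SNF(R) diag = [3, 3, 3] → torsion [3, 3, 3]

Answer: M ≅ ℤ/3 ⊕ ℤ/3 ⊕ ℤ/3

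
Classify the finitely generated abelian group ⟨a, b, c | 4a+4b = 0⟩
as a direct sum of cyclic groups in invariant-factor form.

Answer: M ≅ ℤ^2 ⊕ ℤ/4

Derivation:
rank_ℚ(R)=1; free=3−1=2
SNF(R) diag = [4] → torsion [4]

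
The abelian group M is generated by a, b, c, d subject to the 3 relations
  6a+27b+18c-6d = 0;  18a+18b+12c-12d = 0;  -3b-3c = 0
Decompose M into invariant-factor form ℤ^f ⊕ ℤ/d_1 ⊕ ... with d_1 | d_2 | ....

Answer: M ≅ ℤ^1 ⊕ ℤ/3 ⊕ ℤ/3 ⊕ ℤ/6

Derivation:
rank_ℚ(R)=3; free=4−3=1
SNF(R) diag = [3, 3, 6] → torsion [3, 3, 6]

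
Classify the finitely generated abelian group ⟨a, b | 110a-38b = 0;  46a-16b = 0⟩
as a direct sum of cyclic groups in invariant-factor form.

Answer: M ≅ ℤ/2 ⊕ ℤ/6

Derivation:
rank_ℚ(R)=2; free=2−2=0
SNF(R) diag = [2, 6] → torsion [2, 6]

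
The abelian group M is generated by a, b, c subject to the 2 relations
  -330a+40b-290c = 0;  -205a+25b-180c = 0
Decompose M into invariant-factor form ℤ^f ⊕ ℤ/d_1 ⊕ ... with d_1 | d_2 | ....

rank_ℚ(R)=2; free=3−2=1
SNF(R) diag = [5, 10] → torsion [5, 10]

Answer: M ≅ ℤ^1 ⊕ ℤ/5 ⊕ ℤ/10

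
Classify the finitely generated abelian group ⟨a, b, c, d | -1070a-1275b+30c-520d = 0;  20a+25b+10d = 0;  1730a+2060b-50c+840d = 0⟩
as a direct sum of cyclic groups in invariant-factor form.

rank_ℚ(R)=3; free=4−3=1
SNF(R) diag = [5, 10, 10] → torsion [5, 10, 10]

Answer: M ≅ ℤ^1 ⊕ ℤ/5 ⊕ ℤ/10 ⊕ ℤ/10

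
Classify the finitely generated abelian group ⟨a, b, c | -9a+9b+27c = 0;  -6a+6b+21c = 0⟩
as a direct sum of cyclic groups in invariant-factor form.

Answer: M ≅ ℤ^1 ⊕ ℤ/3 ⊕ ℤ/9

Derivation:
rank_ℚ(R)=2; free=3−2=1
SNF(R) diag = [3, 9] → torsion [3, 9]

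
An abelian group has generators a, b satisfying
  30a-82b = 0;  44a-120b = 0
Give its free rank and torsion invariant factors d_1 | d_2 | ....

rank_ℚ(R)=2; free=2−2=0
SNF(R) diag = [2, 4] → torsion [2, 4]

Answer: M ≅ ℤ/2 ⊕ ℤ/4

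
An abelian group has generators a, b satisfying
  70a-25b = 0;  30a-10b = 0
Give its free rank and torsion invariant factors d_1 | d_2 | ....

Answer: M ≅ ℤ/5 ⊕ ℤ/10

Derivation:
rank_ℚ(R)=2; free=2−2=0
SNF(R) diag = [5, 10] → torsion [5, 10]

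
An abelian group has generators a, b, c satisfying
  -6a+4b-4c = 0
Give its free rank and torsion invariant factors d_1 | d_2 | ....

Answer: M ≅ ℤ^2 ⊕ ℤ/2

Derivation:
rank_ℚ(R)=1; free=3−1=2
SNF(R) diag = [2] → torsion [2]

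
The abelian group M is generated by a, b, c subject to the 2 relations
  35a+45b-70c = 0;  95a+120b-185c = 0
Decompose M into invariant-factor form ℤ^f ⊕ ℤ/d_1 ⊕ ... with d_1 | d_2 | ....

Answer: M ≅ ℤ^1 ⊕ ℤ/5 ⊕ ℤ/5

Derivation:
rank_ℚ(R)=2; free=3−2=1
SNF(R) diag = [5, 5] → torsion [5, 5]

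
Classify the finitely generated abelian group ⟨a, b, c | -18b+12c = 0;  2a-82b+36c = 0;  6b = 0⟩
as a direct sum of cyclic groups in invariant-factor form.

Answer: M ≅ ℤ/2 ⊕ ℤ/6 ⊕ ℤ/12

Derivation:
rank_ℚ(R)=3; free=3−3=0
SNF(R) diag = [2, 6, 12] → torsion [2, 6, 12]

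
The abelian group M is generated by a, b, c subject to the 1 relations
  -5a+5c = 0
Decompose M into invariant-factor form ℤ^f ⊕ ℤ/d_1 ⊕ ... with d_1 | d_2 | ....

Answer: M ≅ ℤ^2 ⊕ ℤ/5

Derivation:
rank_ℚ(R)=1; free=3−1=2
SNF(R) diag = [5] → torsion [5]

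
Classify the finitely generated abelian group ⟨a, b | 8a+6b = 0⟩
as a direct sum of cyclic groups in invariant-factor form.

Answer: M ≅ ℤ^1 ⊕ ℤ/2

Derivation:
rank_ℚ(R)=1; free=2−1=1
SNF(R) diag = [2] → torsion [2]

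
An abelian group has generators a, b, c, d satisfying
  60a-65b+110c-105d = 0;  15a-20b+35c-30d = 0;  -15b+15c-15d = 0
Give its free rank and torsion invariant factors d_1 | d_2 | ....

Answer: M ≅ ℤ^1 ⊕ ℤ/5 ⊕ ℤ/15 ⊕ ℤ/15

Derivation:
rank_ℚ(R)=3; free=4−3=1
SNF(R) diag = [5, 15, 15] → torsion [5, 15, 15]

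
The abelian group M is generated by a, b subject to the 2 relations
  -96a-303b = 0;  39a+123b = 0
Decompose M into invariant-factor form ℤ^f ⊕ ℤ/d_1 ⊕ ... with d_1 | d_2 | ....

Answer: M ≅ ℤ/3 ⊕ ℤ/3

Derivation:
rank_ℚ(R)=2; free=2−2=0
SNF(R) diag = [3, 3] → torsion [3, 3]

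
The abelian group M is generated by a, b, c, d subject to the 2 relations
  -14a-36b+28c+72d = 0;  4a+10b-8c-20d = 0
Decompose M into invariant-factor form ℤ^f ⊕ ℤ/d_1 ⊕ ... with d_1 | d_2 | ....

Answer: M ≅ ℤ^2 ⊕ ℤ/2 ⊕ ℤ/2

Derivation:
rank_ℚ(R)=2; free=4−2=2
SNF(R) diag = [2, 2] → torsion [2, 2]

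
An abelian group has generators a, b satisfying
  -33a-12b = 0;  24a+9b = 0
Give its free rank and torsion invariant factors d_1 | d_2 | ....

rank_ℚ(R)=2; free=2−2=0
SNF(R) diag = [3, 3] → torsion [3, 3]

Answer: M ≅ ℤ/3 ⊕ ℤ/3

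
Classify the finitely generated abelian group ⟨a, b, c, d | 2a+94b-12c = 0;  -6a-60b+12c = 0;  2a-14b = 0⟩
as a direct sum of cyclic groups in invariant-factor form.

rank_ℚ(R)=3; free=4−3=1
SNF(R) diag = [2, 6, 12] → torsion [2, 6, 12]

Answer: M ≅ ℤ^1 ⊕ ℤ/2 ⊕ ℤ/6 ⊕ ℤ/12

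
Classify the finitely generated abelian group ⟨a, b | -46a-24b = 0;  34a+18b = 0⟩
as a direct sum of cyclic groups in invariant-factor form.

Answer: M ≅ ℤ/2 ⊕ ℤ/6

Derivation:
rank_ℚ(R)=2; free=2−2=0
SNF(R) diag = [2, 6] → torsion [2, 6]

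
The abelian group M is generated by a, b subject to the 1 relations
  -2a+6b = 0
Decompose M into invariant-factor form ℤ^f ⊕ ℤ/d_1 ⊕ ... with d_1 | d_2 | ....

rank_ℚ(R)=1; free=2−1=1
SNF(R) diag = [2] → torsion [2]

Answer: M ≅ ℤ^1 ⊕ ℤ/2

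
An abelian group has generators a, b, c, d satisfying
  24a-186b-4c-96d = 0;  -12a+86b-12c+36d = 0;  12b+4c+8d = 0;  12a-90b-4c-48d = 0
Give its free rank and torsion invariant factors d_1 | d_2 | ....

rank_ℚ(R)=4; free=4−4=0
SNF(R) diag = [2, 4, 4, 12] → torsion [2, 4, 4, 12]

Answer: M ≅ ℤ/2 ⊕ ℤ/4 ⊕ ℤ/4 ⊕ ℤ/12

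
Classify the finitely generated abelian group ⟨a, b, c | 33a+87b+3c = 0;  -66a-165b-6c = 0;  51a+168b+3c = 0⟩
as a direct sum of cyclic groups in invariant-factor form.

Answer: M ≅ ℤ/3 ⊕ ℤ/9 ⊕ ℤ/18

Derivation:
rank_ℚ(R)=3; free=3−3=0
SNF(R) diag = [3, 9, 18] → torsion [3, 9, 18]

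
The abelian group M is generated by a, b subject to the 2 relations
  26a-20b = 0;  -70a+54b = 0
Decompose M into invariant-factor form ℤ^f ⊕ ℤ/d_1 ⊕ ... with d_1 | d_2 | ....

Answer: M ≅ ℤ/2 ⊕ ℤ/2

Derivation:
rank_ℚ(R)=2; free=2−2=0
SNF(R) diag = [2, 2] → torsion [2, 2]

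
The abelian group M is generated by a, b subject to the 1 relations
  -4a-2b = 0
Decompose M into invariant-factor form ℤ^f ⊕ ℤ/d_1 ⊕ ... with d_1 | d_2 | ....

Answer: M ≅ ℤ^1 ⊕ ℤ/2

Derivation:
rank_ℚ(R)=1; free=2−1=1
SNF(R) diag = [2] → torsion [2]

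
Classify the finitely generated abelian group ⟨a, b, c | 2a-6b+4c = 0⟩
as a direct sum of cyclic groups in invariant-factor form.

Answer: M ≅ ℤ^2 ⊕ ℤ/2

Derivation:
rank_ℚ(R)=1; free=3−1=2
SNF(R) diag = [2] → torsion [2]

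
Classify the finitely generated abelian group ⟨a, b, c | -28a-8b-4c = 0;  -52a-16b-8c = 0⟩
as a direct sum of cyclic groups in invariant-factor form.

rank_ℚ(R)=2; free=3−2=1
SNF(R) diag = [4, 4] → torsion [4, 4]

Answer: M ≅ ℤ^1 ⊕ ℤ/4 ⊕ ℤ/4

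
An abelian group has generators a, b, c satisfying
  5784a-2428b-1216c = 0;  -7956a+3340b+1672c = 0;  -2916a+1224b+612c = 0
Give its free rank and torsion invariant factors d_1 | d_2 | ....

rank_ℚ(R)=3; free=3−3=0
SNF(R) diag = [4, 12, 36] → torsion [4, 12, 36]

Answer: M ≅ ℤ/4 ⊕ ℤ/12 ⊕ ℤ/36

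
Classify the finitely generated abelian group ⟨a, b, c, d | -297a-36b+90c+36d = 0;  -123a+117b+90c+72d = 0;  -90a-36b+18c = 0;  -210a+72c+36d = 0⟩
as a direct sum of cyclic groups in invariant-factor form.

Answer: M ≅ ℤ/3 ⊕ ℤ/9 ⊕ ℤ/18 ⊕ ℤ/36

Derivation:
rank_ℚ(R)=4; free=4−4=0
SNF(R) diag = [3, 9, 18, 36] → torsion [3, 9, 18, 36]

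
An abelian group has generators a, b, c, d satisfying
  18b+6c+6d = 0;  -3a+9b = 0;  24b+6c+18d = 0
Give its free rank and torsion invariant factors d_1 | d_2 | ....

Answer: M ≅ ℤ^1 ⊕ ℤ/3 ⊕ ℤ/6 ⊕ ℤ/6

Derivation:
rank_ℚ(R)=3; free=4−3=1
SNF(R) diag = [3, 6, 6] → torsion [3, 6, 6]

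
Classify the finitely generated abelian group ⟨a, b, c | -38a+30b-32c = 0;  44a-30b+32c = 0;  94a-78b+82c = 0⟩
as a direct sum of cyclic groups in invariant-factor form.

Answer: M ≅ ℤ/2 ⊕ ℤ/6 ⊕ ℤ/18

Derivation:
rank_ℚ(R)=3; free=3−3=0
SNF(R) diag = [2, 6, 18] → torsion [2, 6, 18]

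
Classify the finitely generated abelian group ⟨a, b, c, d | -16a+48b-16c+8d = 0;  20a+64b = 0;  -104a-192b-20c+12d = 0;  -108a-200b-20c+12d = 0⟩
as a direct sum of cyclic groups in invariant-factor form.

Answer: M ≅ ℤ/4 ⊕ ℤ/4 ⊕ ℤ/8 ⊕ ℤ/24

Derivation:
rank_ℚ(R)=4; free=4−4=0
SNF(R) diag = [4, 4, 8, 24] → torsion [4, 4, 8, 24]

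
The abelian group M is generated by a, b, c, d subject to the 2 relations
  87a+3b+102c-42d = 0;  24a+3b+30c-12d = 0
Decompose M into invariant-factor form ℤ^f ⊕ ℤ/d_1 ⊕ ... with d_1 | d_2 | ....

Answer: M ≅ ℤ^2 ⊕ ℤ/3 ⊕ ℤ/3

Derivation:
rank_ℚ(R)=2; free=4−2=2
SNF(R) diag = [3, 3] → torsion [3, 3]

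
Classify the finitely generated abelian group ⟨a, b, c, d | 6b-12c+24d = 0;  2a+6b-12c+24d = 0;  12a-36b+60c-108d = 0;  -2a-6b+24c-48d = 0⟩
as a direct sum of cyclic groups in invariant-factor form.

Answer: M ≅ ℤ/2 ⊕ ℤ/6 ⊕ ℤ/12 ⊕ ℤ/12

Derivation:
rank_ℚ(R)=4; free=4−4=0
SNF(R) diag = [2, 6, 12, 12] → torsion [2, 6, 12, 12]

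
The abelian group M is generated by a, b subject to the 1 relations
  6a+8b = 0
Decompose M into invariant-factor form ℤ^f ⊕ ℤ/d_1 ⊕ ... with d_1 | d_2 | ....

Answer: M ≅ ℤ^1 ⊕ ℤ/2

Derivation:
rank_ℚ(R)=1; free=2−1=1
SNF(R) diag = [2] → torsion [2]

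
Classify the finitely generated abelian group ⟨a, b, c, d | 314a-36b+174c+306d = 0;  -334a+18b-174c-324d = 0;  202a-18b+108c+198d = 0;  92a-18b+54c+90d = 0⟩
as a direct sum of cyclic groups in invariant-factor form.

Answer: M ≅ ℤ/2 ⊕ ℤ/6 ⊕ ℤ/18 ⊕ ℤ/54

Derivation:
rank_ℚ(R)=4; free=4−4=0
SNF(R) diag = [2, 6, 18, 54] → torsion [2, 6, 18, 54]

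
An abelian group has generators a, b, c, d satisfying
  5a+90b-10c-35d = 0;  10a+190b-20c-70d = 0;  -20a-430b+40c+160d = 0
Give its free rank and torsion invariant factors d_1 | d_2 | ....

Answer: M ≅ ℤ^1 ⊕ ℤ/5 ⊕ ℤ/10 ⊕ ℤ/20

Derivation:
rank_ℚ(R)=3; free=4−3=1
SNF(R) diag = [5, 10, 20] → torsion [5, 10, 20]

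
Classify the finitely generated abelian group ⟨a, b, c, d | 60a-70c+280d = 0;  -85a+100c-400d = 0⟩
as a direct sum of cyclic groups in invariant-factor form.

rank_ℚ(R)=2; free=4−2=2
SNF(R) diag = [5, 10] → torsion [5, 10]

Answer: M ≅ ℤ^2 ⊕ ℤ/5 ⊕ ℤ/10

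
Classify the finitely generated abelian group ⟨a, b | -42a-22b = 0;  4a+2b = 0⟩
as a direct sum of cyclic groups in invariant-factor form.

Answer: M ≅ ℤ/2 ⊕ ℤ/2

Derivation:
rank_ℚ(R)=2; free=2−2=0
SNF(R) diag = [2, 2] → torsion [2, 2]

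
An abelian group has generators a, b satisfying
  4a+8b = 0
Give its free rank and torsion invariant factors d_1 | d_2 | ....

Answer: M ≅ ℤ^1 ⊕ ℤ/4

Derivation:
rank_ℚ(R)=1; free=2−1=1
SNF(R) diag = [4] → torsion [4]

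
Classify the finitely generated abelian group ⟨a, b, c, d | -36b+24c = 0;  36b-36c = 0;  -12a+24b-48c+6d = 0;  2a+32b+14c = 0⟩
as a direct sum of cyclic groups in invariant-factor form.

Answer: M ≅ ℤ/2 ⊕ ℤ/6 ⊕ ℤ/12 ⊕ ℤ/36

Derivation:
rank_ℚ(R)=4; free=4−4=0
SNF(R) diag = [2, 6, 12, 36] → torsion [2, 6, 12, 36]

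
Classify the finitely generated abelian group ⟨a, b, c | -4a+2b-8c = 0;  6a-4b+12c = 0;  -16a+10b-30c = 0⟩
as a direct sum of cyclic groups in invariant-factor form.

rank_ℚ(R)=3; free=3−3=0
SNF(R) diag = [2, 2, 2] → torsion [2, 2, 2]

Answer: M ≅ ℤ/2 ⊕ ℤ/2 ⊕ ℤ/2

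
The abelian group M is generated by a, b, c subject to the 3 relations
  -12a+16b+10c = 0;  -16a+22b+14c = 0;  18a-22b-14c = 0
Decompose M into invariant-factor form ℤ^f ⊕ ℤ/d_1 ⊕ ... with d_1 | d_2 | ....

Answer: M ≅ ℤ/2 ⊕ ℤ/2 ⊕ ℤ/2

Derivation:
rank_ℚ(R)=3; free=3−3=0
SNF(R) diag = [2, 2, 2] → torsion [2, 2, 2]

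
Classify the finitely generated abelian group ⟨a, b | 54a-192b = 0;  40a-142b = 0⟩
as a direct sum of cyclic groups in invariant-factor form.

Answer: M ≅ ℤ/2 ⊕ ℤ/6

Derivation:
rank_ℚ(R)=2; free=2−2=0
SNF(R) diag = [2, 6] → torsion [2, 6]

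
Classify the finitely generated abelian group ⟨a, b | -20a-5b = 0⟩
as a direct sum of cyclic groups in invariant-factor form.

Answer: M ≅ ℤ^1 ⊕ ℤ/5

Derivation:
rank_ℚ(R)=1; free=2−1=1
SNF(R) diag = [5] → torsion [5]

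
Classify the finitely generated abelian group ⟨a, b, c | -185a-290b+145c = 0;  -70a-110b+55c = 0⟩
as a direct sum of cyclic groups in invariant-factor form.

rank_ℚ(R)=2; free=3−2=1
SNF(R) diag = [5, 5] → torsion [5, 5]

Answer: M ≅ ℤ^1 ⊕ ℤ/5 ⊕ ℤ/5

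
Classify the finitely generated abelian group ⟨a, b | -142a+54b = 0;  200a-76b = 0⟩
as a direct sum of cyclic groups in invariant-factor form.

Answer: M ≅ ℤ/2 ⊕ ℤ/4

Derivation:
rank_ℚ(R)=2; free=2−2=0
SNF(R) diag = [2, 4] → torsion [2, 4]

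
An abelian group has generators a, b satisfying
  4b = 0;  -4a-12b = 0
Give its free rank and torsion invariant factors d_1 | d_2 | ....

rank_ℚ(R)=2; free=2−2=0
SNF(R) diag = [4, 4] → torsion [4, 4]

Answer: M ≅ ℤ/4 ⊕ ℤ/4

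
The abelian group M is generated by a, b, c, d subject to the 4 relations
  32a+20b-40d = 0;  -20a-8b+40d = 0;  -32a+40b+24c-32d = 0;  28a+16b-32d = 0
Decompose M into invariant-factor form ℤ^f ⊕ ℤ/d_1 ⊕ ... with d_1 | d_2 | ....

rank_ℚ(R)=4; free=4−4=0
SNF(R) diag = [4, 12, 24, 24] → torsion [4, 12, 24, 24]

Answer: M ≅ ℤ/4 ⊕ ℤ/12 ⊕ ℤ/24 ⊕ ℤ/24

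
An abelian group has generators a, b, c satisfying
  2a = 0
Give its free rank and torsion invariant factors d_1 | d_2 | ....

Answer: M ≅ ℤ^2 ⊕ ℤ/2

Derivation:
rank_ℚ(R)=1; free=3−1=2
SNF(R) diag = [2] → torsion [2]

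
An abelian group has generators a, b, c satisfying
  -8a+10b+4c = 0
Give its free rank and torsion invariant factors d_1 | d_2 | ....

rank_ℚ(R)=1; free=3−1=2
SNF(R) diag = [2] → torsion [2]

Answer: M ≅ ℤ^2 ⊕ ℤ/2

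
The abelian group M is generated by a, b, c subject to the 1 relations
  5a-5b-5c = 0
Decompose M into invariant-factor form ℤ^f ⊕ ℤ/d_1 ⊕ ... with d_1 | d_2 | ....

Answer: M ≅ ℤ^2 ⊕ ℤ/5

Derivation:
rank_ℚ(R)=1; free=3−1=2
SNF(R) diag = [5] → torsion [5]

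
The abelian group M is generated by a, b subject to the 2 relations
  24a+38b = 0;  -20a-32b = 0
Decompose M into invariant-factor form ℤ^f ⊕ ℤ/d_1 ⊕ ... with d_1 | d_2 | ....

rank_ℚ(R)=2; free=2−2=0
SNF(R) diag = [2, 4] → torsion [2, 4]

Answer: M ≅ ℤ/2 ⊕ ℤ/4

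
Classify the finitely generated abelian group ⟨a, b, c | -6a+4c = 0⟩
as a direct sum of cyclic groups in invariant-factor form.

rank_ℚ(R)=1; free=3−1=2
SNF(R) diag = [2] → torsion [2]

Answer: M ≅ ℤ^2 ⊕ ℤ/2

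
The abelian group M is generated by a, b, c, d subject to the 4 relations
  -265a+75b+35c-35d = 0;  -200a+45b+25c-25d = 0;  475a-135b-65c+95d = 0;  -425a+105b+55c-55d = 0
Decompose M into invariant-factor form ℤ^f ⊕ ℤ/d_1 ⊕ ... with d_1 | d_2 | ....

Answer: M ≅ ℤ/5 ⊕ ℤ/15 ⊕ ℤ/30 ⊕ ℤ/30

Derivation:
rank_ℚ(R)=4; free=4−4=0
SNF(R) diag = [5, 15, 30, 30] → torsion [5, 15, 30, 30]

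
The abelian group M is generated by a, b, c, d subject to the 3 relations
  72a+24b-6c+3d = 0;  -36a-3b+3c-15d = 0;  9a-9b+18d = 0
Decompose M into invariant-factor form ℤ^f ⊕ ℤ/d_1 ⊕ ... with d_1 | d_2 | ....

rank_ℚ(R)=3; free=4−3=1
SNF(R) diag = [3, 9, 9] → torsion [3, 9, 9]

Answer: M ≅ ℤ^1 ⊕ ℤ/3 ⊕ ℤ/9 ⊕ ℤ/9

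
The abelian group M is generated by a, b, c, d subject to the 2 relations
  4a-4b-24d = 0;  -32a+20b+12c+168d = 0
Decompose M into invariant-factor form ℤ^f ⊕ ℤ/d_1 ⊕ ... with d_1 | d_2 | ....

Answer: M ≅ ℤ^2 ⊕ ℤ/4 ⊕ ℤ/12

Derivation:
rank_ℚ(R)=2; free=4−2=2
SNF(R) diag = [4, 12] → torsion [4, 12]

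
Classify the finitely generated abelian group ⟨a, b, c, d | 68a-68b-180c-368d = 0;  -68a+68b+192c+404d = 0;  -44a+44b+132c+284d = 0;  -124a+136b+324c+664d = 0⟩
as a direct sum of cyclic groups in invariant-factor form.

rank_ℚ(R)=4; free=4−4=0
SNF(R) diag = [4, 12, 12, 12] → torsion [4, 12, 12, 12]

Answer: M ≅ ℤ/4 ⊕ ℤ/12 ⊕ ℤ/12 ⊕ ℤ/12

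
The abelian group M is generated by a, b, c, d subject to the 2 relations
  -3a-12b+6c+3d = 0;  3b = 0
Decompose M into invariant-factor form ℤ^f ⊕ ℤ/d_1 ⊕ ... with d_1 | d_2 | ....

Answer: M ≅ ℤ^2 ⊕ ℤ/3 ⊕ ℤ/3

Derivation:
rank_ℚ(R)=2; free=4−2=2
SNF(R) diag = [3, 3] → torsion [3, 3]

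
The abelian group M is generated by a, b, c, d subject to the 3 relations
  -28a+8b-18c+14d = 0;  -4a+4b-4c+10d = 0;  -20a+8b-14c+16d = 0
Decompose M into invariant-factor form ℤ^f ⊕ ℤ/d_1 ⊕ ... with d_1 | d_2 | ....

rank_ℚ(R)=3; free=4−3=1
SNF(R) diag = [2, 2, 4] → torsion [2, 2, 4]

Answer: M ≅ ℤ^1 ⊕ ℤ/2 ⊕ ℤ/2 ⊕ ℤ/4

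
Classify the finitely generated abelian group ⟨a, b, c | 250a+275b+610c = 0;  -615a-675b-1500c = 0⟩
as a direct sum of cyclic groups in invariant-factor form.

rank_ℚ(R)=2; free=3−2=1
SNF(R) diag = [5, 15] → torsion [5, 15]

Answer: M ≅ ℤ^1 ⊕ ℤ/5 ⊕ ℤ/15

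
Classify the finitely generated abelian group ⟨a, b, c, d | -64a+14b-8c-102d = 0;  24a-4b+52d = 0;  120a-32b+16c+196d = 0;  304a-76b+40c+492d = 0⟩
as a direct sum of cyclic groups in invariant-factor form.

Answer: M ≅ ℤ/2 ⊕ ℤ/4 ⊕ ℤ/8 ⊕ ℤ/24

Derivation:
rank_ℚ(R)=4; free=4−4=0
SNF(R) diag = [2, 4, 8, 24] → torsion [2, 4, 8, 24]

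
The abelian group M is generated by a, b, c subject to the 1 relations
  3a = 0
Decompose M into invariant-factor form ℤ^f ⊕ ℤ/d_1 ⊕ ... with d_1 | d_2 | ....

Answer: M ≅ ℤ^2 ⊕ ℤ/3

Derivation:
rank_ℚ(R)=1; free=3−1=2
SNF(R) diag = [3] → torsion [3]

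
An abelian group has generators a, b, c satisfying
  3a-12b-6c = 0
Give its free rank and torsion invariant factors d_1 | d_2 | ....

Answer: M ≅ ℤ^2 ⊕ ℤ/3

Derivation:
rank_ℚ(R)=1; free=3−1=2
SNF(R) diag = [3] → torsion [3]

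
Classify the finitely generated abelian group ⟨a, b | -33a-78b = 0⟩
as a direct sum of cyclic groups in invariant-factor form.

Answer: M ≅ ℤ^1 ⊕ ℤ/3

Derivation:
rank_ℚ(R)=1; free=2−1=1
SNF(R) diag = [3] → torsion [3]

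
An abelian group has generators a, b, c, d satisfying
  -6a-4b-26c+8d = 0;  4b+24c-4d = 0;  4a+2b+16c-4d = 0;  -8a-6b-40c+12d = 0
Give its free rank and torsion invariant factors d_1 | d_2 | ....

rank_ℚ(R)=4; free=4−4=0
SNF(R) diag = [2, 2, 4, 4] → torsion [2, 2, 4, 4]

Answer: M ≅ ℤ/2 ⊕ ℤ/2 ⊕ ℤ/4 ⊕ ℤ/4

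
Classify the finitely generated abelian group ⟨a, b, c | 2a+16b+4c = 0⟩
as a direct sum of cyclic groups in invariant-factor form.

Answer: M ≅ ℤ^2 ⊕ ℤ/2

Derivation:
rank_ℚ(R)=1; free=3−1=2
SNF(R) diag = [2] → torsion [2]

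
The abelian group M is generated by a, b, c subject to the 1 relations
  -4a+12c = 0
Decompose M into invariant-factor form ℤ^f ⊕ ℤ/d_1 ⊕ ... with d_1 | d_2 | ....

Answer: M ≅ ℤ^2 ⊕ ℤ/4

Derivation:
rank_ℚ(R)=1; free=3−1=2
SNF(R) diag = [4] → torsion [4]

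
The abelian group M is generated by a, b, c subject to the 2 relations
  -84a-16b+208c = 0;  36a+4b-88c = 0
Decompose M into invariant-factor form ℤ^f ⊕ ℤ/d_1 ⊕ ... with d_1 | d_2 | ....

rank_ℚ(R)=2; free=3−2=1
SNF(R) diag = [4, 12] → torsion [4, 12]

Answer: M ≅ ℤ^1 ⊕ ℤ/4 ⊕ ℤ/12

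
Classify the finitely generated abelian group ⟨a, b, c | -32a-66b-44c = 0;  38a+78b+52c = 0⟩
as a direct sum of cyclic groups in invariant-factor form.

rank_ℚ(R)=2; free=3−2=1
SNF(R) diag = [2, 2] → torsion [2, 2]

Answer: M ≅ ℤ^1 ⊕ ℤ/2 ⊕ ℤ/2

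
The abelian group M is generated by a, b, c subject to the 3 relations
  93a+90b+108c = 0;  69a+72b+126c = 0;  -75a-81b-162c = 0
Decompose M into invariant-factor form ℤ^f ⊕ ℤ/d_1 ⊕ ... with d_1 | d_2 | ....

rank_ℚ(R)=3; free=3−3=0
SNF(R) diag = [3, 9, 18] → torsion [3, 9, 18]

Answer: M ≅ ℤ/3 ⊕ ℤ/9 ⊕ ℤ/18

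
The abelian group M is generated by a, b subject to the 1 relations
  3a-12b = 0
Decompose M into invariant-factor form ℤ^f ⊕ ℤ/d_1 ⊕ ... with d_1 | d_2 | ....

rank_ℚ(R)=1; free=2−1=1
SNF(R) diag = [3] → torsion [3]

Answer: M ≅ ℤ^1 ⊕ ℤ/3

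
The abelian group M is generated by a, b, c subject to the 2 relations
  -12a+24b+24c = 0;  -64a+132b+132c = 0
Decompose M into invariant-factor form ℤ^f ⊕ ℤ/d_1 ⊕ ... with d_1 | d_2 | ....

Answer: M ≅ ℤ^1 ⊕ ℤ/4 ⊕ ℤ/12

Derivation:
rank_ℚ(R)=2; free=3−2=1
SNF(R) diag = [4, 12] → torsion [4, 12]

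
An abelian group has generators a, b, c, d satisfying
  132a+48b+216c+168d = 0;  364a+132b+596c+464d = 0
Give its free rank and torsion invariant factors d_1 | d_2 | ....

rank_ℚ(R)=2; free=4−2=2
SNF(R) diag = [4, 12] → torsion [4, 12]

Answer: M ≅ ℤ^2 ⊕ ℤ/4 ⊕ ℤ/12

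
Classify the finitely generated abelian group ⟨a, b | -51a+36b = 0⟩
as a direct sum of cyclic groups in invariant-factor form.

Answer: M ≅ ℤ^1 ⊕ ℤ/3

Derivation:
rank_ℚ(R)=1; free=2−1=1
SNF(R) diag = [3] → torsion [3]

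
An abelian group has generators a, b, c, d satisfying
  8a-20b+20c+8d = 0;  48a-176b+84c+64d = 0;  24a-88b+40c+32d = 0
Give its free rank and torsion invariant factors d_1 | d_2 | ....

Answer: M ≅ ℤ^1 ⊕ ℤ/4 ⊕ ℤ/4 ⊕ ℤ/8

Derivation:
rank_ℚ(R)=3; free=4−3=1
SNF(R) diag = [4, 4, 8] → torsion [4, 4, 8]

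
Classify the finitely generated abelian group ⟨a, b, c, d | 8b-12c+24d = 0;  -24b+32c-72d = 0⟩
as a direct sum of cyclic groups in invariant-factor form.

rank_ℚ(R)=2; free=4−2=2
SNF(R) diag = [4, 8] → torsion [4, 8]

Answer: M ≅ ℤ^2 ⊕ ℤ/4 ⊕ ℤ/8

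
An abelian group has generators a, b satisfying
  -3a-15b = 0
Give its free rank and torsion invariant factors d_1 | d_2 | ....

Answer: M ≅ ℤ^1 ⊕ ℤ/3

Derivation:
rank_ℚ(R)=1; free=2−1=1
SNF(R) diag = [3] → torsion [3]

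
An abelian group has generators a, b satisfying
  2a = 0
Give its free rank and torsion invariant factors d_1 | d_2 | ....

rank_ℚ(R)=1; free=2−1=1
SNF(R) diag = [2] → torsion [2]

Answer: M ≅ ℤ^1 ⊕ ℤ/2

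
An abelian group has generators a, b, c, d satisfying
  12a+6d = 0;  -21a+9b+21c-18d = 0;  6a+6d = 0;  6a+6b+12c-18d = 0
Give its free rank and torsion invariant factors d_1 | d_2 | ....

Answer: M ≅ ℤ/3 ⊕ ℤ/6 ⊕ ℤ/6 ⊕ ℤ/6

Derivation:
rank_ℚ(R)=4; free=4−4=0
SNF(R) diag = [3, 6, 6, 6] → torsion [3, 6, 6, 6]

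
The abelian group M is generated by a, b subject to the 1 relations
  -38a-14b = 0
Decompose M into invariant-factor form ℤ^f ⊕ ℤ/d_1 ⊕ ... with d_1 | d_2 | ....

rank_ℚ(R)=1; free=2−1=1
SNF(R) diag = [2] → torsion [2]

Answer: M ≅ ℤ^1 ⊕ ℤ/2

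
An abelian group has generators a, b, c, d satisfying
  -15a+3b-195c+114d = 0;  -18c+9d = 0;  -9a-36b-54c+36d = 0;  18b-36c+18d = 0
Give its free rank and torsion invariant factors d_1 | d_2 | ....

rank_ℚ(R)=4; free=4−4=0
SNF(R) diag = [3, 9, 9, 18] → torsion [3, 9, 9, 18]

Answer: M ≅ ℤ/3 ⊕ ℤ/9 ⊕ ℤ/9 ⊕ ℤ/18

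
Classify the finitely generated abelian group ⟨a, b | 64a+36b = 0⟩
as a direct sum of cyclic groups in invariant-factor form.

rank_ℚ(R)=1; free=2−1=1
SNF(R) diag = [4] → torsion [4]

Answer: M ≅ ℤ^1 ⊕ ℤ/4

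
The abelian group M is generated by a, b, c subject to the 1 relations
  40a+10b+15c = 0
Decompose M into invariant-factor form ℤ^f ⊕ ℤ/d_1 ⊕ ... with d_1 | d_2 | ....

Answer: M ≅ ℤ^2 ⊕ ℤ/5

Derivation:
rank_ℚ(R)=1; free=3−1=2
SNF(R) diag = [5] → torsion [5]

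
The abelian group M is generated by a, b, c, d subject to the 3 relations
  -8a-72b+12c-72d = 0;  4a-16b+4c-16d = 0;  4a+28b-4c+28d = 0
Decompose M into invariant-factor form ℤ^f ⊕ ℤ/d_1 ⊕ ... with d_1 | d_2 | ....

rank_ℚ(R)=3; free=4−3=1
SNF(R) diag = [4, 4, 12] → torsion [4, 4, 12]

Answer: M ≅ ℤ^1 ⊕ ℤ/4 ⊕ ℤ/4 ⊕ ℤ/12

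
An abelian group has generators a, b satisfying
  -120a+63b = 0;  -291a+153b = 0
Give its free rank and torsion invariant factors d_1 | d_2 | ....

Answer: M ≅ ℤ/3 ⊕ ℤ/9

Derivation:
rank_ℚ(R)=2; free=2−2=0
SNF(R) diag = [3, 9] → torsion [3, 9]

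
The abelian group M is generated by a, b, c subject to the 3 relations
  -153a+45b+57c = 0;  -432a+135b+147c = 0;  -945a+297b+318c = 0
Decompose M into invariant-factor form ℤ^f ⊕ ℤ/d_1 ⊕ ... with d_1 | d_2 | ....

rank_ℚ(R)=3; free=3−3=0
SNF(R) diag = [3, 9, 27] → torsion [3, 9, 27]

Answer: M ≅ ℤ/3 ⊕ ℤ/9 ⊕ ℤ/27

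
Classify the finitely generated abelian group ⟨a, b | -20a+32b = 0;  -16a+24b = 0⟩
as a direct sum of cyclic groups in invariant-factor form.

Answer: M ≅ ℤ/4 ⊕ ℤ/8

Derivation:
rank_ℚ(R)=2; free=2−2=0
SNF(R) diag = [4, 8] → torsion [4, 8]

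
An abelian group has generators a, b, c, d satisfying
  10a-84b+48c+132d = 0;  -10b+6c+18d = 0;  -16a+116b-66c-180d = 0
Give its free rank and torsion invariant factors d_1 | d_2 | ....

Answer: M ≅ ℤ^1 ⊕ ℤ/2 ⊕ ℤ/2 ⊕ ℤ/6

Derivation:
rank_ℚ(R)=3; free=4−3=1
SNF(R) diag = [2, 2, 6] → torsion [2, 2, 6]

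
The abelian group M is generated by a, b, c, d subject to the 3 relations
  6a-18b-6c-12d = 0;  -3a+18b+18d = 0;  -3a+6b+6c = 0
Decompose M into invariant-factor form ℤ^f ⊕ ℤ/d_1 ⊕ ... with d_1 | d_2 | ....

rank_ℚ(R)=3; free=4−3=1
SNF(R) diag = [3, 6, 6] → torsion [3, 6, 6]

Answer: M ≅ ℤ^1 ⊕ ℤ/3 ⊕ ℤ/6 ⊕ ℤ/6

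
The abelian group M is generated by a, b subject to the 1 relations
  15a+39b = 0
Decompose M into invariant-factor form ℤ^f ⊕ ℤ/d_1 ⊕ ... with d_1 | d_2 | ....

rank_ℚ(R)=1; free=2−1=1
SNF(R) diag = [3] → torsion [3]

Answer: M ≅ ℤ^1 ⊕ ℤ/3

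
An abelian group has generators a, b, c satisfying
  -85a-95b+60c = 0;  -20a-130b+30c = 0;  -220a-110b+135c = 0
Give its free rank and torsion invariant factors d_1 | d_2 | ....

Answer: M ≅ ℤ/5 ⊕ ℤ/15 ⊕ ℤ/30

Derivation:
rank_ℚ(R)=3; free=3−3=0
SNF(R) diag = [5, 15, 30] → torsion [5, 15, 30]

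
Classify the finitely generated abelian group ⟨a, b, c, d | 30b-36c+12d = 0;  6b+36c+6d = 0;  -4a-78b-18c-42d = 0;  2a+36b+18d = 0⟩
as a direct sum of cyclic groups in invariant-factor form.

rank_ℚ(R)=4; free=4−4=0
SNF(R) diag = [2, 6, 18, 18] → torsion [2, 6, 18, 18]

Answer: M ≅ ℤ/2 ⊕ ℤ/6 ⊕ ℤ/18 ⊕ ℤ/18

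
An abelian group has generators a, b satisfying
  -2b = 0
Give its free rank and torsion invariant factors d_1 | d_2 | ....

rank_ℚ(R)=1; free=2−1=1
SNF(R) diag = [2] → torsion [2]

Answer: M ≅ ℤ^1 ⊕ ℤ/2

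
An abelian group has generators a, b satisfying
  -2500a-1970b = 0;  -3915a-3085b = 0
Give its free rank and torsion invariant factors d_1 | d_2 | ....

Answer: M ≅ ℤ/5 ⊕ ℤ/10

Derivation:
rank_ℚ(R)=2; free=2−2=0
SNF(R) diag = [5, 10] → torsion [5, 10]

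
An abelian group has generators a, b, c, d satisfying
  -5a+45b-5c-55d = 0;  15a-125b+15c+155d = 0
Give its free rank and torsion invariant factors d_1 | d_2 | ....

Answer: M ≅ ℤ^2 ⊕ ℤ/5 ⊕ ℤ/10

Derivation:
rank_ℚ(R)=2; free=4−2=2
SNF(R) diag = [5, 10] → torsion [5, 10]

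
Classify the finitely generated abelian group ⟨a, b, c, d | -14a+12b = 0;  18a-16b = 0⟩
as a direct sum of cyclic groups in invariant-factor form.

Answer: M ≅ ℤ^2 ⊕ ℤ/2 ⊕ ℤ/4

Derivation:
rank_ℚ(R)=2; free=4−2=2
SNF(R) diag = [2, 4] → torsion [2, 4]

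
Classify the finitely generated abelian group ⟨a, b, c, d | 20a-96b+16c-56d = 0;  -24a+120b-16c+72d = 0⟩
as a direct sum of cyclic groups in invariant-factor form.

rank_ℚ(R)=2; free=4−2=2
SNF(R) diag = [4, 8] → torsion [4, 8]

Answer: M ≅ ℤ^2 ⊕ ℤ/4 ⊕ ℤ/8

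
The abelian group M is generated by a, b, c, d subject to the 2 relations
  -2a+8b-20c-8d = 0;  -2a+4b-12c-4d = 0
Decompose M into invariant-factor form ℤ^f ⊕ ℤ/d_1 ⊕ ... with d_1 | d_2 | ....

Answer: M ≅ ℤ^2 ⊕ ℤ/2 ⊕ ℤ/4

Derivation:
rank_ℚ(R)=2; free=4−2=2
SNF(R) diag = [2, 4] → torsion [2, 4]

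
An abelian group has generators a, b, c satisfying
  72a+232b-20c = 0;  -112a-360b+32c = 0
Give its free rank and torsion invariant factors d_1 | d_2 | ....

Answer: M ≅ ℤ^1 ⊕ ℤ/4 ⊕ ℤ/8

Derivation:
rank_ℚ(R)=2; free=3−2=1
SNF(R) diag = [4, 8] → torsion [4, 8]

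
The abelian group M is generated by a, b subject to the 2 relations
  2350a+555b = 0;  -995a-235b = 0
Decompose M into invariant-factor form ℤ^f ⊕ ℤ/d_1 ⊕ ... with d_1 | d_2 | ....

Answer: M ≅ ℤ/5 ⊕ ℤ/5

Derivation:
rank_ℚ(R)=2; free=2−2=0
SNF(R) diag = [5, 5] → torsion [5, 5]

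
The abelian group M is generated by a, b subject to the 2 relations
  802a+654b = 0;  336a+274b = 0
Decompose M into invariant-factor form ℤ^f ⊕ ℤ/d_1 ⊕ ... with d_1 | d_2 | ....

Answer: M ≅ ℤ/2 ⊕ ℤ/2

Derivation:
rank_ℚ(R)=2; free=2−2=0
SNF(R) diag = [2, 2] → torsion [2, 2]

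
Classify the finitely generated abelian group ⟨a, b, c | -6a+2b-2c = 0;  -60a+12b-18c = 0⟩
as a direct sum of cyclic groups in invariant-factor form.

Answer: M ≅ ℤ^1 ⊕ ℤ/2 ⊕ ℤ/6

Derivation:
rank_ℚ(R)=2; free=3−2=1
SNF(R) diag = [2, 6] → torsion [2, 6]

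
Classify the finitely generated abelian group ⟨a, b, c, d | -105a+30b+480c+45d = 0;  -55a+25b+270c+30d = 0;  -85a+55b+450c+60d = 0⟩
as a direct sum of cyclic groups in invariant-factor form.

rank_ℚ(R)=3; free=4−3=1
SNF(R) diag = [5, 15, 30] → torsion [5, 15, 30]

Answer: M ≅ ℤ^1 ⊕ ℤ/5 ⊕ ℤ/15 ⊕ ℤ/30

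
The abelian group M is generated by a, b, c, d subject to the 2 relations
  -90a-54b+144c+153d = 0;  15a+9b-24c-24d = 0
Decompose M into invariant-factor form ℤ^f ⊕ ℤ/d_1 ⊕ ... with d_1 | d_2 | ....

Answer: M ≅ ℤ^2 ⊕ ℤ/3 ⊕ ℤ/9

Derivation:
rank_ℚ(R)=2; free=4−2=2
SNF(R) diag = [3, 9] → torsion [3, 9]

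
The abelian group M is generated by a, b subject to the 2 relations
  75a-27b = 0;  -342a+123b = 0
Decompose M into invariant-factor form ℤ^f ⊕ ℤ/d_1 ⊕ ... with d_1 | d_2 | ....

Answer: M ≅ ℤ/3 ⊕ ℤ/3

Derivation:
rank_ℚ(R)=2; free=2−2=0
SNF(R) diag = [3, 3] → torsion [3, 3]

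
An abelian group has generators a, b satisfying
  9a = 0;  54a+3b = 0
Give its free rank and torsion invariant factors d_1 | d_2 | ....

Answer: M ≅ ℤ/3 ⊕ ℤ/9

Derivation:
rank_ℚ(R)=2; free=2−2=0
SNF(R) diag = [3, 9] → torsion [3, 9]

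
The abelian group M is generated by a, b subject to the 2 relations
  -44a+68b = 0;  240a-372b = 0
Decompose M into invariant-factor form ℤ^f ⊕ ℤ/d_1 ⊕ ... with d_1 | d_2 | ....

rank_ℚ(R)=2; free=2−2=0
SNF(R) diag = [4, 12] → torsion [4, 12]

Answer: M ≅ ℤ/4 ⊕ ℤ/12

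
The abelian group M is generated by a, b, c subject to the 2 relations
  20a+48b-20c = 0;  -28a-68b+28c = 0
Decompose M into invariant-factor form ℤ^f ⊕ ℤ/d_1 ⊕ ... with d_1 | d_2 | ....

rank_ℚ(R)=2; free=3−2=1
SNF(R) diag = [4, 4] → torsion [4, 4]

Answer: M ≅ ℤ^1 ⊕ ℤ/4 ⊕ ℤ/4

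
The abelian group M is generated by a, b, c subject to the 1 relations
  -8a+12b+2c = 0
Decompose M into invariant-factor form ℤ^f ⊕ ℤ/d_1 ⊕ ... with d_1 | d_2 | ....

Answer: M ≅ ℤ^2 ⊕ ℤ/2

Derivation:
rank_ℚ(R)=1; free=3−1=2
SNF(R) diag = [2] → torsion [2]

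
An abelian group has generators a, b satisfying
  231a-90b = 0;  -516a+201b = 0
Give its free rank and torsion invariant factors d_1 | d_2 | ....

Answer: M ≅ ℤ/3 ⊕ ℤ/3

Derivation:
rank_ℚ(R)=2; free=2−2=0
SNF(R) diag = [3, 3] → torsion [3, 3]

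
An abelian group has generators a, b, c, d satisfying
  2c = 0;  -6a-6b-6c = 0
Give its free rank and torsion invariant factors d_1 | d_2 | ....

rank_ℚ(R)=2; free=4−2=2
SNF(R) diag = [2, 6] → torsion [2, 6]

Answer: M ≅ ℤ^2 ⊕ ℤ/2 ⊕ ℤ/6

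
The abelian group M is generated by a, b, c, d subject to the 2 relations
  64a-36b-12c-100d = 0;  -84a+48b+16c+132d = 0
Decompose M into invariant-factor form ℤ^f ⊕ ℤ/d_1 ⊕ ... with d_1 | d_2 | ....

rank_ℚ(R)=2; free=4−2=2
SNF(R) diag = [4, 4] → torsion [4, 4]

Answer: M ≅ ℤ^2 ⊕ ℤ/4 ⊕ ℤ/4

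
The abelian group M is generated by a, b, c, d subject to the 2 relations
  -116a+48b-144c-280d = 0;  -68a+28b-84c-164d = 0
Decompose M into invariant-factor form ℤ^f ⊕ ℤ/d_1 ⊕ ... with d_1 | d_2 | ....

rank_ℚ(R)=2; free=4−2=2
SNF(R) diag = [4, 4] → torsion [4, 4]

Answer: M ≅ ℤ^2 ⊕ ℤ/4 ⊕ ℤ/4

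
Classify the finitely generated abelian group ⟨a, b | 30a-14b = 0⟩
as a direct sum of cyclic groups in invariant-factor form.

rank_ℚ(R)=1; free=2−1=1
SNF(R) diag = [2] → torsion [2]

Answer: M ≅ ℤ^1 ⊕ ℤ/2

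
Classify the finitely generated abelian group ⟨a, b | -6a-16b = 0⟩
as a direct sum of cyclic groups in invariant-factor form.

rank_ℚ(R)=1; free=2−1=1
SNF(R) diag = [2] → torsion [2]

Answer: M ≅ ℤ^1 ⊕ ℤ/2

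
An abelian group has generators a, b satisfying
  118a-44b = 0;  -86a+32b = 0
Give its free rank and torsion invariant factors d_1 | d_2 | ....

Answer: M ≅ ℤ/2 ⊕ ℤ/4

Derivation:
rank_ℚ(R)=2; free=2−2=0
SNF(R) diag = [2, 4] → torsion [2, 4]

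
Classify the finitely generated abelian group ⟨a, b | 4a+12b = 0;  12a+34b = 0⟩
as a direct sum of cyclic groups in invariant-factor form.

rank_ℚ(R)=2; free=2−2=0
SNF(R) diag = [2, 4] → torsion [2, 4]

Answer: M ≅ ℤ/2 ⊕ ℤ/4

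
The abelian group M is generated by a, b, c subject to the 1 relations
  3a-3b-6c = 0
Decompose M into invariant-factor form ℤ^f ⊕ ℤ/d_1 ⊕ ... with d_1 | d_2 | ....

rank_ℚ(R)=1; free=3−1=2
SNF(R) diag = [3] → torsion [3]

Answer: M ≅ ℤ^2 ⊕ ℤ/3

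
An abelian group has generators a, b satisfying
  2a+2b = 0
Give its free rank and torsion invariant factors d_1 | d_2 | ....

Answer: M ≅ ℤ^1 ⊕ ℤ/2

Derivation:
rank_ℚ(R)=1; free=2−1=1
SNF(R) diag = [2] → torsion [2]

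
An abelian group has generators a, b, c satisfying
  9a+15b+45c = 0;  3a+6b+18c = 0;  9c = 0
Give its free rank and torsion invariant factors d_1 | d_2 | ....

Answer: M ≅ ℤ/3 ⊕ ℤ/3 ⊕ ℤ/9

Derivation:
rank_ℚ(R)=3; free=3−3=0
SNF(R) diag = [3, 3, 9] → torsion [3, 3, 9]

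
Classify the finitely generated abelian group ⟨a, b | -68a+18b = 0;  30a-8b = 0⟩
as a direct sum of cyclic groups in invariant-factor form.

rank_ℚ(R)=2; free=2−2=0
SNF(R) diag = [2, 2] → torsion [2, 2]

Answer: M ≅ ℤ/2 ⊕ ℤ/2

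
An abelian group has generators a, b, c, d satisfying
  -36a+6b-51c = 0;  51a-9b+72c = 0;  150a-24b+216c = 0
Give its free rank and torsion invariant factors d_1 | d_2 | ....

rank_ℚ(R)=3; free=4−3=1
SNF(R) diag = [3, 3, 6] → torsion [3, 3, 6]

Answer: M ≅ ℤ^1 ⊕ ℤ/3 ⊕ ℤ/3 ⊕ ℤ/6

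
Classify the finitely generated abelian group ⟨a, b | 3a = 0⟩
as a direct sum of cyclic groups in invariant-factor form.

Answer: M ≅ ℤ^1 ⊕ ℤ/3

Derivation:
rank_ℚ(R)=1; free=2−1=1
SNF(R) diag = [3] → torsion [3]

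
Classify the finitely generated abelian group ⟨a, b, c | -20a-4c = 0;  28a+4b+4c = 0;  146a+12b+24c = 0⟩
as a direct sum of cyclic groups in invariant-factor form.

Answer: M ≅ ℤ/2 ⊕ ℤ/4 ⊕ ℤ/4

Derivation:
rank_ℚ(R)=3; free=3−3=0
SNF(R) diag = [2, 4, 4] → torsion [2, 4, 4]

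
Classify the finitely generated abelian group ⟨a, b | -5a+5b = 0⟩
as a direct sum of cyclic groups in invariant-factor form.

Answer: M ≅ ℤ^1 ⊕ ℤ/5

Derivation:
rank_ℚ(R)=1; free=2−1=1
SNF(R) diag = [5] → torsion [5]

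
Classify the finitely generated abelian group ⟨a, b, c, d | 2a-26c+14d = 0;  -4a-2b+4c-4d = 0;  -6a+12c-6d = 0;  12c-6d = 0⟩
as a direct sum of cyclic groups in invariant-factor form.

Answer: M ≅ ℤ/2 ⊕ ℤ/2 ⊕ ℤ/6 ⊕ ℤ/6

Derivation:
rank_ℚ(R)=4; free=4−4=0
SNF(R) diag = [2, 2, 6, 6] → torsion [2, 2, 6, 6]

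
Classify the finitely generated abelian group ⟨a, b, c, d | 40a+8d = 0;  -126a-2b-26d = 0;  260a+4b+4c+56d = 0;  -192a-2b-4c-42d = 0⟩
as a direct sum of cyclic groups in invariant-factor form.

Answer: M ≅ ℤ/2 ⊕ ℤ/2 ⊕ ℤ/4 ⊕ ℤ/8

Derivation:
rank_ℚ(R)=4; free=4−4=0
SNF(R) diag = [2, 2, 4, 8] → torsion [2, 2, 4, 8]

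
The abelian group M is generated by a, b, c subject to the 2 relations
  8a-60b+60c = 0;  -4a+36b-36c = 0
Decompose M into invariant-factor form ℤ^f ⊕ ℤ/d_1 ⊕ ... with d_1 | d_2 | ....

rank_ℚ(R)=2; free=3−2=1
SNF(R) diag = [4, 12] → torsion [4, 12]

Answer: M ≅ ℤ^1 ⊕ ℤ/4 ⊕ ℤ/12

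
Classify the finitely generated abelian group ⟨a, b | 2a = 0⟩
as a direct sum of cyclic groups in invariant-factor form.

rank_ℚ(R)=1; free=2−1=1
SNF(R) diag = [2] → torsion [2]

Answer: M ≅ ℤ^1 ⊕ ℤ/2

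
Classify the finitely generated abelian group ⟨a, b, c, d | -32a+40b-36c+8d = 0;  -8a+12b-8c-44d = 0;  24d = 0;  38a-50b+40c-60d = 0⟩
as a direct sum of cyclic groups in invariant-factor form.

Answer: M ≅ ℤ/2 ⊕ ℤ/4 ⊕ ℤ/12 ⊕ ℤ/24

Derivation:
rank_ℚ(R)=4; free=4−4=0
SNF(R) diag = [2, 4, 12, 24] → torsion [2, 4, 12, 24]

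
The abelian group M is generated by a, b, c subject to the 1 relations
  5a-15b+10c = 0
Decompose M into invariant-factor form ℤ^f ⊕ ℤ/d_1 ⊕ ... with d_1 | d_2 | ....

Answer: M ≅ ℤ^2 ⊕ ℤ/5

Derivation:
rank_ℚ(R)=1; free=3−1=2
SNF(R) diag = [5] → torsion [5]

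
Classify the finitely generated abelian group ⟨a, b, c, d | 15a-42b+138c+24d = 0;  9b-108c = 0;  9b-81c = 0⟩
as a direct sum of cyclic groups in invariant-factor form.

Answer: M ≅ ℤ^1 ⊕ ℤ/3 ⊕ ℤ/9 ⊕ ℤ/27

Derivation:
rank_ℚ(R)=3; free=4−3=1
SNF(R) diag = [3, 9, 27] → torsion [3, 9, 27]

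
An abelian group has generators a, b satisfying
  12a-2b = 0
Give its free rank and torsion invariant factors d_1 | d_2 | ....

rank_ℚ(R)=1; free=2−1=1
SNF(R) diag = [2] → torsion [2]

Answer: M ≅ ℤ^1 ⊕ ℤ/2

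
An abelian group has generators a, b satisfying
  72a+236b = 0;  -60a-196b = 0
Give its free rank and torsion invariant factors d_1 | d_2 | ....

rank_ℚ(R)=2; free=2−2=0
SNF(R) diag = [4, 12] → torsion [4, 12]

Answer: M ≅ ℤ/4 ⊕ ℤ/12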